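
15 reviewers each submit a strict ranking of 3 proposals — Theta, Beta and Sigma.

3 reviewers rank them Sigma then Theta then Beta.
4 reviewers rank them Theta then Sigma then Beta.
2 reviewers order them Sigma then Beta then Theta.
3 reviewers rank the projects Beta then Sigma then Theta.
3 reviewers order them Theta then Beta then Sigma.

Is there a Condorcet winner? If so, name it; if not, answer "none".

Sigma

Check each pair by majority over 15 ballots:
Theta vs Beta: Theta preferred on 3+4+3 = 10 ballots; Theta wins 10–5.
Theta vs Sigma: 4+3 = 7 for Theta, 8 for Sigma — Sigma by 8–7.
Beta–Sigma: Sigma 9–6.
Sigma wins every pairwise contest, so Sigma is the Condorcet winner.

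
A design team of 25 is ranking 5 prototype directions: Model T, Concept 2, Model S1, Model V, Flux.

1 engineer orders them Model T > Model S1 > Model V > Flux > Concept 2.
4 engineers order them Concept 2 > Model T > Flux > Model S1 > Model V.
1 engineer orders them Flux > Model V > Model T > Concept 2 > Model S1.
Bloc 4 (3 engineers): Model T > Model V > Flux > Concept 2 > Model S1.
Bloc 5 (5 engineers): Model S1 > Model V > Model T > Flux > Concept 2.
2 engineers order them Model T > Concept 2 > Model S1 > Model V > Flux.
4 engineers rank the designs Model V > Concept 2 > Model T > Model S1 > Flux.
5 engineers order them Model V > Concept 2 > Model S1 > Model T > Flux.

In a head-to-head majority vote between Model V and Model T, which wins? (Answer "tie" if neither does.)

Ballots ranking Model V above Model T: 1 + 5 + 4 + 5 = 15.
Ballots ranking Model T above Model V: 25 − 15 = 10.
Model V wins the head-to-head 15–10.

Model V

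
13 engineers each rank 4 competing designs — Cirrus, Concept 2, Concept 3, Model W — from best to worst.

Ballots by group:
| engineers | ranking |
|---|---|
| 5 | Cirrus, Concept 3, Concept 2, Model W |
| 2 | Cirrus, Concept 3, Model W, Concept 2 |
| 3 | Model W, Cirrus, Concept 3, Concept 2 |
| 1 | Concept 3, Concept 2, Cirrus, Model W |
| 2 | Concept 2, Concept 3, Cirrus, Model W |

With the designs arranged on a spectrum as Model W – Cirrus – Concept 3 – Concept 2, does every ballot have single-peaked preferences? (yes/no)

yes

Axis positions: Model W=1, Cirrus=2, Concept 3=3, Concept 2=4.
Group 1 (peak Cirrus at position 2): ranking walks positions 2-3-4-1, expanding outward from the peak — single-peaked.
Group 2 (peak Cirrus at position 2): ranking walks positions 2-3-1-4, expanding outward from the peak — single-peaked.
Group 3 (peak Model W at position 1): ranking walks positions 1-2-3-4, expanding outward from the peak — single-peaked.
Group 4 (peak Concept 3 at position 3): ranking walks positions 3-4-2-1, expanding outward from the peak — single-peaked.
Group 5 (peak Concept 2 at position 4): ranking walks positions 4-3-2-1, expanding outward from the peak — single-peaked.
Every ranking is single-peaked on this axis.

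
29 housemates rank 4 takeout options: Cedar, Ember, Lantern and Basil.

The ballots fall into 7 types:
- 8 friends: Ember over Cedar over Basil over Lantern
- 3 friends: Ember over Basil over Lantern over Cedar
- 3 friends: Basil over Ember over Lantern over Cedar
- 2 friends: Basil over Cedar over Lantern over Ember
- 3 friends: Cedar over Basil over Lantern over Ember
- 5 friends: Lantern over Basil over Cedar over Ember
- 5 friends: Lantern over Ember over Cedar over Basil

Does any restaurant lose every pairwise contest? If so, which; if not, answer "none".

none

Pairwise majorities:
Cedar vs Ember: Ember wins 19–10.
Cedar vs Lantern: Cedar preferred on 8+2+3 = 13 ballots; Lantern wins 16–13.
Cedar vs Basil: Cedar wins 16–13.
Ember vs Lantern: 14 to 15, Lantern.
Ember–Basil: Ember 16–13.
Lantern–Basil: Basil 19–10.
Each restaurant has at least one pairwise win (Cedar beats Basil; Ember beats Cedar; Lantern beats Cedar; Basil beats Lantern) — no Condorcet loser.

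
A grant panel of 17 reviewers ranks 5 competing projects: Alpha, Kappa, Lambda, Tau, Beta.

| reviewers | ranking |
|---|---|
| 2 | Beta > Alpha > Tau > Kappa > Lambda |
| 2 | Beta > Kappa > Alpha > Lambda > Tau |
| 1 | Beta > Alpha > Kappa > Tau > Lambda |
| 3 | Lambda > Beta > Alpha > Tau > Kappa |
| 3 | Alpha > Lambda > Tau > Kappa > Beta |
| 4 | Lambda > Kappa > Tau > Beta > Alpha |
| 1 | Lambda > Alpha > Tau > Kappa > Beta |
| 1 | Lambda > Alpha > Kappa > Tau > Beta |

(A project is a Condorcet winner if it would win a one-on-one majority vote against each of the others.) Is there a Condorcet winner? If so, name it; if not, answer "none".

Check each pair by majority over 17 ballots:
Alpha vs Kappa: Alpha is ranked higher on 2+1+3+3+1+1 = 11 ballots, Kappa on 6. Alpha wins 11–6.
Alpha vs Lambda: 2+2+1+3 = 8 for Alpha, 9 for Lambda — Lambda by 9–8.
Alpha vs Tau: Alpha preferred on 13 ballots; Alpha wins 13–4.
Alpha vs Beta: 3+1+1 = 5 for Alpha, 12 for Beta — Beta by 12–5.
Kappa vs Lambda: Kappa preferred on 2+2+1 = 5 ballots; Lambda wins 12–5.
Kappa vs Tau: Kappa is ranked higher on 2+1+4+1 = 8 ballots, Tau on 9. Tau wins 9–8.
Kappa vs Beta: 9 to 8, Kappa.
Lambda vs Tau: Lambda preferred on 2+3+3+4+1+1 = 14 ballots; Lambda wins 14–3.
Lambda vs Beta: Lambda is ranked higher on 3+3+4+1+1 = 12 ballots, Beta on 5. Lambda wins 12–5.
Tau vs Beta: Tau is ranked higher on 3+4+1+1 = 9 ballots, Beta on 8. Tau wins 9–8.
Lambda defeats every rival head-to-head and is the Condorcet winner.

Lambda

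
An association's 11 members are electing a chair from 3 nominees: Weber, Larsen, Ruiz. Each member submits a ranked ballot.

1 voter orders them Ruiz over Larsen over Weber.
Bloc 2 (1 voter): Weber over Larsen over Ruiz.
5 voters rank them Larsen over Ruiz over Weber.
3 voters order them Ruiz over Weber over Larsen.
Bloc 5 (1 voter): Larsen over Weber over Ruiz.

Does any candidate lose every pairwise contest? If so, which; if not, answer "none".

Pairwise majorities:
Weber vs Larsen: Weber is ranked higher on 1+3 = 4 ballots, Larsen on 7. Larsen wins 7–4.
Weber vs Ruiz: Weber preferred on 1+1 = 2 ballots; Ruiz wins 9–2.
Larsen–Ruiz: Larsen 7–4.
Weber loses to every other candidate — it is the Condorcet loser.

Weber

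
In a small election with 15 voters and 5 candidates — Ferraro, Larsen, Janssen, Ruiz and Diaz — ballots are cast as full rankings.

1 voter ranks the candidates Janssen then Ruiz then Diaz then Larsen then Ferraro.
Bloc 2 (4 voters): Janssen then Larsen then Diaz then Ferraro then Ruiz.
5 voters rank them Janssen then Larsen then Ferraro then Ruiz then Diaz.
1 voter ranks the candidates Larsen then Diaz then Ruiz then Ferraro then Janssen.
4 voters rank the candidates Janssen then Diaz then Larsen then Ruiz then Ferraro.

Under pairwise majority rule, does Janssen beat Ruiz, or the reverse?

Janssen

Ballots ranking Janssen above Ruiz: 1 + 4 + 5 + 4 = 14.
Ballots ranking Ruiz above Janssen: 15 − 14 = 1.
Janssen wins the head-to-head 14–1.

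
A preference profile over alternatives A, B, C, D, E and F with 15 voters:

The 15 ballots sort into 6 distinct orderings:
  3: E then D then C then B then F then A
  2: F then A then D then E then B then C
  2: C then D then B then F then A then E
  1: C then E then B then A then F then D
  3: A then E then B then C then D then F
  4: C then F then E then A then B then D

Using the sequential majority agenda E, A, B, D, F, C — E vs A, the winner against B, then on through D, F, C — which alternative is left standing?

Round 1: E vs A — 8–7, E advances.
Round 2: E vs B — 13–2, E advances.
Round 3: E vs D — 11–4, E advances.
Round 4: E vs F — 7–8, F advances.
Round 5: F vs C — 2–13, C advances.
C survives the agenda.

C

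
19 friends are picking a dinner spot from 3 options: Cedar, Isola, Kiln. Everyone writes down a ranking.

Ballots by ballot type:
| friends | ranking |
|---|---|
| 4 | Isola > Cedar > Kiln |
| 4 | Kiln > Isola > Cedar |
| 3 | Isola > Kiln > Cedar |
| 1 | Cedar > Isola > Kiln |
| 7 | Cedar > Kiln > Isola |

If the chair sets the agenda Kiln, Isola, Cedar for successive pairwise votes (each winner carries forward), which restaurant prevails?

Cedar

Round 1: Kiln vs Isola — 11–8, Kiln advances.
Round 2: Kiln vs Cedar — 7–12, Cedar advances.
The agenda winner is Cedar.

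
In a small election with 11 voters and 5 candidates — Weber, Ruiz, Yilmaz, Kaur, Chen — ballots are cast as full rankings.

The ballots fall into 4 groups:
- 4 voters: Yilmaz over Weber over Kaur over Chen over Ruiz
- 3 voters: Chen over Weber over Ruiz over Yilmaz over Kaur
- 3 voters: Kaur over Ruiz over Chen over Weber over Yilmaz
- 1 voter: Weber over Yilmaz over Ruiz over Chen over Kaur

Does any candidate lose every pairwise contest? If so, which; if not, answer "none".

none

Pairwise majorities:
Weber vs Ruiz: 4+3+1 = 8 for Weber, 3 for Ruiz — Weber by 8–3.
Weber vs Yilmaz: Weber wins 7–4.
Weber vs Kaur: Weber, 8–3.
Weber vs Chen: Chen wins 6–5.
Ruiz–Yilmaz: Ruiz 6–5.
Ruiz vs Kaur: Ruiz is ranked higher on 3+1 = 4 ballots, Kaur on 7. Kaur wins 7–4.
Ruiz vs Chen: Ruiz preferred on 3+1 = 4 ballots; Chen wins 7–4.
Yilmaz vs Kaur: 4+3+1 = 8 for Yilmaz, 3 for Kaur — Yilmaz by 8–3.
Yilmaz vs Chen: Chen, 6–5.
Kaur vs Chen: Kaur, 7–4.
Every candidate wins at least one matchup (Weber beats Ruiz; Ruiz beats Yilmaz; Yilmaz beats Kaur; Kaur beats Ruiz; Chen beats Weber), so there is no Condorcet loser.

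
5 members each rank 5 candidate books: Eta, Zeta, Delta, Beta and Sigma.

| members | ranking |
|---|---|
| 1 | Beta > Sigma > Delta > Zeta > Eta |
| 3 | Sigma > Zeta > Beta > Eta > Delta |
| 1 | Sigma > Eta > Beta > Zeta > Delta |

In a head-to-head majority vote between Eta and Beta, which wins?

Beta

Ballots ranking Eta above Beta: 1.
Ballots ranking Beta above Eta: 5 − 1 = 4.
Beta wins the head-to-head 4–1.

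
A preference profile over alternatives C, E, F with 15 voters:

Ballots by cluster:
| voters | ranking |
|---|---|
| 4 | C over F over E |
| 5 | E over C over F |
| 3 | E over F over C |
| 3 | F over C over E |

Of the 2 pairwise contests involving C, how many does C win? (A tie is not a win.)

C against each rival (15 voters):
C–E: E 8–7.
C vs F: 9 to 6, C.
C beats F; loses to E — 1 pairwise win.

1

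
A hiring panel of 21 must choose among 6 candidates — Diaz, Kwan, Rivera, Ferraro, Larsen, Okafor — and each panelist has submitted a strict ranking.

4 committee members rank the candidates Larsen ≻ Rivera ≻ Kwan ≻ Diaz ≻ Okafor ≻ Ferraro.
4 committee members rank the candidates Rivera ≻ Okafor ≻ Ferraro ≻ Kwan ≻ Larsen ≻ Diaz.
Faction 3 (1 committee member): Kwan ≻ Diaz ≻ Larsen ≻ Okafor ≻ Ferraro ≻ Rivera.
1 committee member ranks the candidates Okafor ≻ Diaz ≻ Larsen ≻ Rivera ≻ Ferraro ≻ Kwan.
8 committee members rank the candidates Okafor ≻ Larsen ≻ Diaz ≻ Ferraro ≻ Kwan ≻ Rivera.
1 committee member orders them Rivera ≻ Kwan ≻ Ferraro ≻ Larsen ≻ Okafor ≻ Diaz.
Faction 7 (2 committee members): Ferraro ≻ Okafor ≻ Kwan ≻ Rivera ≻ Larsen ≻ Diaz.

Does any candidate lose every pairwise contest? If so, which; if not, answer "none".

Head-to-head results (21 committee members):
Diaz vs Kwan: Kwan wins 12–9.
Diaz vs Rivera: 1+1+8 = 10 for Diaz, 11 for Rivera — Rivera by 11–10.
Diaz vs Ferraro: Diaz wins 14–7.
Diaz vs Larsen: 1+1 = 2 for Diaz, 19 for Larsen — Larsen by 19–2.
Diaz vs Okafor: Okafor, 16–5.
Kwan vs Rivera: Kwan wins 11–10.
Kwan vs Ferraro: Ferraro wins 15–6.
Kwan vs Larsen: Kwan is ranked higher on 4+1+1+2 = 8 ballots, Larsen on 13. Larsen wins 13–8.
Kwan vs Okafor: Okafor, 15–6.
Rivera vs Ferraro: 10 to 11, Ferraro.
Rivera vs Larsen: Larsen wins 14–7.
Rivera vs Okafor: Okafor wins 12–9.
Ferraro vs Larsen: Ferraro is ranked higher on 4+1+2 = 7 ballots, Larsen on 14. Larsen wins 14–7.
Ferraro vs Okafor: Ferraro is ranked higher on 1+2 = 3 ballots, Okafor on 18. Okafor wins 18–3.
Larsen vs Okafor: 4+1+1 = 6 for Larsen, 15 for Okafor — Okafor by 15–6.
Every candidate wins at least one matchup (Diaz beats Ferraro; Kwan beats Diaz; Rivera beats Diaz; Ferraro beats Kwan; Larsen beats Diaz; Okafor beats Diaz), so there is no Condorcet loser.

none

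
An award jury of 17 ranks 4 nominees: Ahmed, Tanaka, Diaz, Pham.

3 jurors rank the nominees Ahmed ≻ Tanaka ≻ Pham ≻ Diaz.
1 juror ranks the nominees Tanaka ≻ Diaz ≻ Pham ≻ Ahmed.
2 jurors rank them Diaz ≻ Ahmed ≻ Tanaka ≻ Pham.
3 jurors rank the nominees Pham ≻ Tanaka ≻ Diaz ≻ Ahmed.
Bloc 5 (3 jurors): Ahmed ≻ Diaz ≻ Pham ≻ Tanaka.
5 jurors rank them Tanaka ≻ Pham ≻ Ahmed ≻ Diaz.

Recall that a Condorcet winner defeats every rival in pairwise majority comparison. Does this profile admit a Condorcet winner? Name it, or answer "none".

Head-to-head results (17 jurors):
Ahmed vs Tanaka: 3+2+3 = 8 for Ahmed, 9 for Tanaka — Tanaka by 9–8.
Ahmed vs Diaz: Ahmed is ranked higher on 3+3+5 = 11 ballots, Diaz on 6. Ahmed wins 11–6.
Ahmed vs Pham: 3+2+3 = 8 for Ahmed, 9 for Pham — Pham by 9–8.
Tanaka vs Diaz: Tanaka is ranked higher on 3+1+3+5 = 12 ballots, Diaz on 5. Tanaka wins 12–5.
Tanaka vs Pham: 11 to 6, Tanaka.
Diaz vs Pham: 1+2+3 = 6 for Diaz, 11 for Pham — Pham by 11–6.
Tanaka wins every pairwise contest, so Tanaka is the Condorcet winner.

Tanaka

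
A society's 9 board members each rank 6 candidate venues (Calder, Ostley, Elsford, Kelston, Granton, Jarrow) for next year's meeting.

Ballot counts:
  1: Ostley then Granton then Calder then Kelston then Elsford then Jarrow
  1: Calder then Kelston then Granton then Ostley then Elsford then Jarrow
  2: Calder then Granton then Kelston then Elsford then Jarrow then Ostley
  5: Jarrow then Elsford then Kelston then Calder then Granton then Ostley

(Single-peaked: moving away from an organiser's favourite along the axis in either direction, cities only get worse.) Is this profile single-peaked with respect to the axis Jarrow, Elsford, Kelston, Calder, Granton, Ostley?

yes

Axis positions: Jarrow=1, Elsford=2, Kelston=3, Calder=4, Granton=5, Ostley=6.
Ballot type 1 (peak Ostley at position 6): ranking walks positions 6-5-4-3-2-1, expanding outward from the peak — single-peaked.
Ballot type 2 (peak Calder at position 4): ranking walks positions 4-3-5-6-2-1, expanding outward from the peak — single-peaked.
Ballot type 3 (peak Calder at position 4): ranking walks positions 4-5-3-2-1-6, expanding outward from the peak — single-peaked.
Ballot type 4 (peak Jarrow at position 1): ranking walks positions 1-2-3-4-5-6, expanding outward from the peak — single-peaked.
Every ranking is single-peaked on this axis.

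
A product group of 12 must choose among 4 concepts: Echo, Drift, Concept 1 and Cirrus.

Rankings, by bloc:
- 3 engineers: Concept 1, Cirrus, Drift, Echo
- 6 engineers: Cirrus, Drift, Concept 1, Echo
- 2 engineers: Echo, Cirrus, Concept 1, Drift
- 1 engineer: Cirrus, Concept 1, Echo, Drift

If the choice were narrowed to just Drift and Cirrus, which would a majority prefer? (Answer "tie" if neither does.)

Cirrus

No ballot ranks Drift above Cirrus: 0.
Ballots ranking Cirrus above Drift: 12 − 0 = 12.
Cirrus wins the head-to-head 12–0.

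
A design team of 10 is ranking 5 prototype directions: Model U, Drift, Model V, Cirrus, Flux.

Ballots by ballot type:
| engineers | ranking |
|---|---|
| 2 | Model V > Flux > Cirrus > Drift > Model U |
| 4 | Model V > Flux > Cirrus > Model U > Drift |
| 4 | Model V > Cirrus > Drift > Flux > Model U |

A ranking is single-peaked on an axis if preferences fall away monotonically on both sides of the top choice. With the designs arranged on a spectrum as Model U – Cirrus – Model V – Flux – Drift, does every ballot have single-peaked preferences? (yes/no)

Axis positions: Model U=1, Cirrus=2, Model V=3, Flux=4, Drift=5.
Ballot type 1 (peak Model V at position 3): ranking walks positions 3-4-2-5-1, expanding outward from the peak — single-peaked.
Ballot type 2 (peak Model V at position 3): ranking walks positions 3-4-2-1-5, expanding outward from the peak — single-peaked.
Ballot type 3: ranking walks positions 3-2-5-4-1; Drift is ranked above Flux even though Flux lies between Drift and the peak Model V on the axis — preferences dip and rise again. Not single-peaked.
Ballot type 3 violates single-peakedness, so the profile is not single-peaked on this axis.

no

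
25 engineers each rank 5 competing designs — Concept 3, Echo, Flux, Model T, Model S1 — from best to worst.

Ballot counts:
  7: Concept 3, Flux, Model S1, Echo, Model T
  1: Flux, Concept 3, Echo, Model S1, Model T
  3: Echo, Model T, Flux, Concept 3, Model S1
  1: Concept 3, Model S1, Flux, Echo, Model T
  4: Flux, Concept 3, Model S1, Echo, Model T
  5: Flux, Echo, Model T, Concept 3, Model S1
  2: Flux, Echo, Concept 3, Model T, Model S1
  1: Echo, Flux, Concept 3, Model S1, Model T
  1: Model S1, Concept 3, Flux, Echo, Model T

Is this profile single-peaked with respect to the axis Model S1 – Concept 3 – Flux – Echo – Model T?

yes

Axis positions: Model S1=1, Concept 3=2, Flux=3, Echo=4, Model T=5.
Ballot type 1 (peak Concept 3 at position 2): ranking walks positions 2-3-1-4-5, expanding outward from the peak — single-peaked.
Ballot type 2 (peak Flux at position 3): ranking walks positions 3-2-4-1-5, expanding outward from the peak — single-peaked.
Ballot type 3 (peak Echo at position 4): ranking walks positions 4-5-3-2-1, expanding outward from the peak — single-peaked.
Ballot type 4 (peak Concept 3 at position 2): ranking walks positions 2-1-3-4-5, expanding outward from the peak — single-peaked.
Ballot type 5 (peak Flux at position 3): ranking walks positions 3-2-1-4-5, expanding outward from the peak — single-peaked.
Ballot type 6 (peak Flux at position 3): ranking walks positions 3-4-5-2-1, expanding outward from the peak — single-peaked.
Ballot type 7 (peak Flux at position 3): ranking walks positions 3-4-2-5-1, expanding outward from the peak — single-peaked.
Ballot type 8 (peak Echo at position 4): ranking walks positions 4-3-2-1-5, expanding outward from the peak — single-peaked.
Ballot type 9 (peak Model S1 at position 1): ranking walks positions 1-2-3-4-5, expanding outward from the peak — single-peaked.
Every ranking is single-peaked on this axis.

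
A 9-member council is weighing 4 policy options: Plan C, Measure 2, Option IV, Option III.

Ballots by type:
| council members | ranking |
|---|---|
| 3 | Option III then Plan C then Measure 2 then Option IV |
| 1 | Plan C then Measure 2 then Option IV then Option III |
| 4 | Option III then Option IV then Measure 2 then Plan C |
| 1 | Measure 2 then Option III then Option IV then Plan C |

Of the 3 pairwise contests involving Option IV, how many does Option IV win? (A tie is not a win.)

1

Option IV against each rival (9 council members):
Option IV vs Plan C: 4+1 = 5 for Option IV, 4 for Plan C — Option IV by 5–4.
Option IV–Measure 2: Measure 2 5–4.
Option IV vs Option III: 1 for Option IV, 8 for Option III — Option III by 8–1.
Option IV beats Plan C; loses to Measure 2, Option III — 1 pairwise win.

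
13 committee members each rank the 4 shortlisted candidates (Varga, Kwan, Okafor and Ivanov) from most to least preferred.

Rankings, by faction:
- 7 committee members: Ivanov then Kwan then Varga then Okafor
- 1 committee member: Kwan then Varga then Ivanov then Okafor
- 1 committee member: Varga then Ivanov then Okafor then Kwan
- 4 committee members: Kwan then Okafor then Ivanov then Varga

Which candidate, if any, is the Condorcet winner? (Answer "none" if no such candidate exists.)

Pairwise majorities:
Varga vs Kwan: 1 for Varga, 12 for Kwan — Kwan by 12–1.
Varga vs Okafor: Varga preferred on 7+1+1 = 9 ballots; Varga wins 9–4.
Varga vs Ivanov: 1+1 = 2 for Varga, 11 for Ivanov — Ivanov by 11–2.
Kwan vs Okafor: Kwan is ranked higher on 7+1+4 = 12 ballots, Okafor on 1. Kwan wins 12–1.
Kwan vs Ivanov: 1+4 = 5 for Kwan, 8 for Ivanov — Ivanov by 8–5.
Okafor vs Ivanov: Okafor preferred on 4 ballots; Ivanov wins 9–4.
Ivanov beats each of Varga, Kwan, Okafor — Ivanov is the Condorcet winner.

Ivanov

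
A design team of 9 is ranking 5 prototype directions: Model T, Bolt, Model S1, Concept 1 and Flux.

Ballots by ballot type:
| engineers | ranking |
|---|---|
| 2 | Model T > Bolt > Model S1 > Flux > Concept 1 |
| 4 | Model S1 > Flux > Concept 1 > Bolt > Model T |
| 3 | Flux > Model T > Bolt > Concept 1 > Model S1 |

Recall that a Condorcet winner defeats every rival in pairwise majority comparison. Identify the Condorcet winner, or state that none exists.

none

Head-to-head results (9 engineers):
Model T vs Bolt: 5 to 4, Model T.
Model T vs Model S1: 2+3 = 5 for Model T, 4 for Model S1 — Model T by 5–4.
Model T vs Concept 1: Model T is ranked higher on 2+3 = 5 ballots, Concept 1 on 4. Model T wins 5–4.
Model T vs Flux: 2 for Model T, 7 for Flux — Flux by 7–2.
Bolt vs Model S1: Bolt preferred on 2+3 = 5 ballots; Bolt wins 5–4.
Bolt vs Concept 1: Bolt preferred on 2+3 = 5 ballots; Bolt wins 5–4.
Bolt vs Flux: 2 to 7, Flux.
Model S1 vs Concept 1: 6 to 3, Model S1.
Model S1 vs Flux: Model S1 is ranked higher on 2+4 = 6 ballots, Flux on 3. Model S1 wins 6–3.
Concept 1 vs Flux: 0 for Concept 1, 9 for Flux — Flux by 9–0.
Each design drops at least one matchup (Model T loses to Flux; Bolt loses to Model T; Model S1 loses to Model T; Concept 1 loses to Model T; Flux loses to Model S1); the cycle Model T → Model S1 → Flux → Model T rules out a Condorcet winner.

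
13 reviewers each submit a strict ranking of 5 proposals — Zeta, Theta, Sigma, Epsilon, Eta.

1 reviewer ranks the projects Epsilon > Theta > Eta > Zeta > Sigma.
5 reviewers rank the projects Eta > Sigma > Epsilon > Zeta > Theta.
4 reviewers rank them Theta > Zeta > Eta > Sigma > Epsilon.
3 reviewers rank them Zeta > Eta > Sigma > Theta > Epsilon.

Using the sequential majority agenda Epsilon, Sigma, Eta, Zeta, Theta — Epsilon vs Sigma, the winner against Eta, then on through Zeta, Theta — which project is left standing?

Zeta

Round 1: Epsilon vs Sigma — 1–12, Sigma advances.
Round 2: Sigma vs Eta — 0–13, Eta advances.
Round 3: Eta vs Zeta — 6–7, Zeta advances.
Round 4: Zeta vs Theta — 8–5, Zeta advances.
Zeta survives the agenda.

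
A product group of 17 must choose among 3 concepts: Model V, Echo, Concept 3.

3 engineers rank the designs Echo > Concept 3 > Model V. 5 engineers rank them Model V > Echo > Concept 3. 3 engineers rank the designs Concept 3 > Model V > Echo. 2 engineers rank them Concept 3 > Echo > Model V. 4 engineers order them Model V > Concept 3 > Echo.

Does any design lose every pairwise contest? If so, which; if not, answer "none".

Echo

Head-to-head results (17 engineers):
Model V–Echo: Model V 12–5.
Model V vs Concept 3: Model V wins 9–8.
Echo vs Concept 3: 3+5 = 8 for Echo, 9 for Concept 3 — Concept 3 by 9–8.
Echo is beaten in every head-to-head and is the Condorcet loser.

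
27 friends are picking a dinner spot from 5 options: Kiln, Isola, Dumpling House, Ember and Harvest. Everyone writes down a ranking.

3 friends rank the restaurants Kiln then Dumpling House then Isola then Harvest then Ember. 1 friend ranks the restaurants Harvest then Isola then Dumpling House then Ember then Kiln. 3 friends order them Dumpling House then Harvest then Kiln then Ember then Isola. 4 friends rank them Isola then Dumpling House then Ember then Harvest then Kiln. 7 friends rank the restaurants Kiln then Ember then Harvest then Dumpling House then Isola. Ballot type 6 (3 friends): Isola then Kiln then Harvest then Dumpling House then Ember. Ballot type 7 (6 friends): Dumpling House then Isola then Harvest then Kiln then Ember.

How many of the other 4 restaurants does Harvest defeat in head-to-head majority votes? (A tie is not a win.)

Harvest against each rival (27 friends):
Harvest vs Kiln: Harvest preferred on 1+3+4+6 = 14 ballots; Harvest wins 14–13.
Harvest vs Isola: Harvest is ranked higher on 1+3+7 = 11 ballots, Isola on 16. Isola wins 16–11.
Harvest vs Dumpling House: Dumpling House, 16–11.
Harvest vs Ember: Harvest, 16–11.
Harvest beats Kiln, Ember; loses to Isola, Dumpling House — 2 pairwise wins.

2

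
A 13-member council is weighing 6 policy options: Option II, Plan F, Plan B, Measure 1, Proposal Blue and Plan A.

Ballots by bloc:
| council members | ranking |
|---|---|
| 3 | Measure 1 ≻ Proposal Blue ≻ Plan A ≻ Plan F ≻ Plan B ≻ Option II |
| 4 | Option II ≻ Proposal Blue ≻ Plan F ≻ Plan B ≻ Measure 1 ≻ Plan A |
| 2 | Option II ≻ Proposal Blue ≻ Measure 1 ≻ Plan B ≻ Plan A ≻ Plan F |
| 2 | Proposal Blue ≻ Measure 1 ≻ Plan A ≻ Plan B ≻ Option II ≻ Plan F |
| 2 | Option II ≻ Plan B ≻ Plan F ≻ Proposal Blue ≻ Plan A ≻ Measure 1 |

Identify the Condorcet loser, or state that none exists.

Pairwise majorities:
Option II vs Plan F: Option II wins 10–3.
Option II–Plan B: Option II 8–5.
Option II vs Measure 1: Option II preferred on 4+2+2 = 8 ballots; Option II wins 8–5.
Option II vs Proposal Blue: Option II wins 8–5.
Option II vs Plan A: 4+2+2 = 8 for Option II, 5 for Plan A — Option II by 8–5.
Plan F vs Plan B: 3+4 = 7 for Plan F, 6 for Plan B — Plan F by 7–6.
Plan F vs Measure 1: 6 to 7, Measure 1.
Plan F vs Proposal Blue: Plan F is ranked higher on 2 ballots, Proposal Blue on 11. Proposal Blue wins 11–2.
Plan F–Plan A: Plan A 7–6.
Plan B vs Measure 1: Plan B preferred on 4+2 = 6 ballots; Measure 1 wins 7–6.
Plan B vs Proposal Blue: Proposal Blue wins 11–2.
Plan B vs Plan A: Plan B, 8–5.
Measure 1–Proposal Blue: Proposal Blue 10–3.
Measure 1–Plan A: Measure 1 11–2.
Proposal Blue vs Plan A: Proposal Blue preferred on 3+4+2+2+2 = 13 ballots; Proposal Blue wins 13–0.
Every option wins at least one matchup (Option II beats Plan F; Plan F beats Plan B; Plan B beats Plan A; Measure 1 beats Plan F; Proposal Blue beats Plan F; Plan A beats Plan F), so there is no Condorcet loser.

none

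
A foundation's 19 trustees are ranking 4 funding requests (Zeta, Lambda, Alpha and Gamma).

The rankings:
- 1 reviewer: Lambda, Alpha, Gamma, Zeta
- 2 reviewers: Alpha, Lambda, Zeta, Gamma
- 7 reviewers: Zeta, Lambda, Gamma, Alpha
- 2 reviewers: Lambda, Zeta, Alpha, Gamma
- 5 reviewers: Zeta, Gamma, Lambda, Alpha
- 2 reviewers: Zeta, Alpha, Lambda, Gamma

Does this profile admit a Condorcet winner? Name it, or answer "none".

Head-to-head results (19 reviewers):
Zeta vs Lambda: Zeta wins 14–5.
Zeta vs Alpha: Zeta, 16–3.
Zeta vs Gamma: Zeta, 18–1.
Lambda vs Alpha: Lambda wins 15–4.
Lambda–Gamma: Lambda 14–5.
Alpha–Gamma: Gamma 12–7.
Zeta defeats every rival head-to-head and is the Condorcet winner.

Zeta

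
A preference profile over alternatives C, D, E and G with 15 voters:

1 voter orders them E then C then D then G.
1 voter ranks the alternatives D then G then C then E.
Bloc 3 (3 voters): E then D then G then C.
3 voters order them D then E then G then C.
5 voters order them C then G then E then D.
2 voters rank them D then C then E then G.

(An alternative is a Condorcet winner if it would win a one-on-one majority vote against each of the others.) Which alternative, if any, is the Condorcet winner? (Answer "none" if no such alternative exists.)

Check each pair by majority over 15 ballots:
C vs D: D wins 9–6.
C vs E: C wins 8–7.
C vs G: C, 8–7.
D vs E: E, 9–6.
D vs G: D wins 10–5.
E vs G: E wins 9–6.
Each alternative drops at least one matchup (C loses to D; D loses to E; E loses to C; G loses to C); the cycle C → E → D → C rules out a Condorcet winner.

none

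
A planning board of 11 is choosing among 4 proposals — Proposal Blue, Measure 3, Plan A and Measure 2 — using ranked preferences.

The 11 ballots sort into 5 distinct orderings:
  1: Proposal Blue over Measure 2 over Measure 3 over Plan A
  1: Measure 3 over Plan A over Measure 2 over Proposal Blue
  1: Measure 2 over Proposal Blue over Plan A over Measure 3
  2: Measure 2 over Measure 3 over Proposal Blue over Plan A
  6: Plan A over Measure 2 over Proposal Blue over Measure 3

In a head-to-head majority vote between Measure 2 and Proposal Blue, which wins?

Measure 2

Ballots ranking Measure 2 above Proposal Blue: 1 + 1 + 2 + 6 = 10.
Ballots ranking Proposal Blue above Measure 2: 11 − 10 = 1.
Measure 2 wins the head-to-head 10–1.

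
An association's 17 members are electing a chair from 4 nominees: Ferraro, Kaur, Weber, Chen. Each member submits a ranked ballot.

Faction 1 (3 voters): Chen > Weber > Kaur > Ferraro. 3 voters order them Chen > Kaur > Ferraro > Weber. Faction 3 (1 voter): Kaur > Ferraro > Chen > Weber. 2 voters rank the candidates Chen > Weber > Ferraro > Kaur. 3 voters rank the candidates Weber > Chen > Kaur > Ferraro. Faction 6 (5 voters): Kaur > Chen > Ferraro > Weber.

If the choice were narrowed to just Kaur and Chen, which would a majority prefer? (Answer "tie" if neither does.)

Ballots ranking Kaur above Chen: 1 + 5 = 6.
Ballots ranking Chen above Kaur: 17 − 6 = 11.
Chen wins the head-to-head 11–6.

Chen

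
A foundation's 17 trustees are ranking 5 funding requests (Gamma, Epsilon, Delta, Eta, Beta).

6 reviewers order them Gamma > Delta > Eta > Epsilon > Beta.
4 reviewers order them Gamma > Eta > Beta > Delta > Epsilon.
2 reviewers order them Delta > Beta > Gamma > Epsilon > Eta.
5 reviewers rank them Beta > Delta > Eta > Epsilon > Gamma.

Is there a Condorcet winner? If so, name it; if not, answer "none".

Pairwise majorities:
Gamma vs Epsilon: Gamma is ranked higher on 6+4+2 = 12 ballots, Epsilon on 5. Gamma wins 12–5.
Gamma vs Delta: Gamma is ranked higher on 6+4 = 10 ballots, Delta on 7. Gamma wins 10–7.
Gamma vs Eta: 12 to 5, Gamma.
Gamma vs Beta: Gamma preferred on 6+4 = 10 ballots; Gamma wins 10–7.
Epsilon vs Delta: 0 for Epsilon, 17 for Delta — Delta by 17–0.
Epsilon vs Eta: 2 to 15, Eta.
Epsilon vs Beta: Epsilon is ranked higher on 6 ballots, Beta on 11. Beta wins 11–6.
Delta vs Eta: 13 to 4, Delta.
Delta vs Beta: Delta is ranked higher on 6+2 = 8 ballots, Beta on 9. Beta wins 9–8.
Eta vs Beta: Eta is ranked higher on 6+4 = 10 ballots, Beta on 7. Eta wins 10–7.
Only Gamma has no losses; Gamma is the Condorcet winner.

Gamma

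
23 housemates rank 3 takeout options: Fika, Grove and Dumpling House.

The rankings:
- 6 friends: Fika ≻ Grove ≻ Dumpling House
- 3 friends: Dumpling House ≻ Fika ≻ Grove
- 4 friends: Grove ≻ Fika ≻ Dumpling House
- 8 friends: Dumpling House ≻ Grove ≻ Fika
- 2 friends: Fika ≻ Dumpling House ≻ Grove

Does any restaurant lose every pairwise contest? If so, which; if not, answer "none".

Head-to-head results (23 friends):
Fika vs Grove: 11 to 12, Grove.
Fika vs Dumpling House: 6+4+2 = 12 for Fika, 11 for Dumpling House — Fika by 12–11.
Grove vs Dumpling House: Dumpling House, 13–10.
No restaurant is winless: Fika beats Dumpling House; Grove beats Fika; Dumpling House beats Grove. There is no Condorcet loser.

none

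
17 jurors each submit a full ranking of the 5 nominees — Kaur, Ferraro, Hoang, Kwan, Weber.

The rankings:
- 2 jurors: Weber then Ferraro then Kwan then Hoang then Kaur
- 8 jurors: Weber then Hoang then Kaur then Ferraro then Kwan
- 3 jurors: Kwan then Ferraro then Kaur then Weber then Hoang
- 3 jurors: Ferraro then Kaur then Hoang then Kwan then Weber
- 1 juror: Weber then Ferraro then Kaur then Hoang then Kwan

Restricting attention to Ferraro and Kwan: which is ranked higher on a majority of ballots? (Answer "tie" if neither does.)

Ferraro

Ballots ranking Ferraro above Kwan: 2 + 8 + 3 + 1 = 14.
Ballots ranking Kwan above Ferraro: 17 − 14 = 3.
Ferraro wins the head-to-head 14–3.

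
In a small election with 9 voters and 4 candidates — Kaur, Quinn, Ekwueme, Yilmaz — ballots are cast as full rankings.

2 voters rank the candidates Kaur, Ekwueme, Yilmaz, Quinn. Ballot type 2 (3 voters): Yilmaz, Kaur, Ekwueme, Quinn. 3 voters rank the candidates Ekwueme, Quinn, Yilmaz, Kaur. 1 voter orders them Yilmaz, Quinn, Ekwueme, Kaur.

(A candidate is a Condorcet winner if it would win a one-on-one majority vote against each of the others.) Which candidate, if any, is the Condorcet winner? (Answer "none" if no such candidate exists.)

none

Check each pair by majority over 9 ballots:
Kaur vs Quinn: Kaur is ranked higher on 2+3 = 5 ballots, Quinn on 4. Kaur wins 5–4.
Kaur vs Ekwueme: Kaur is ranked higher on 2+3 = 5 ballots, Ekwueme on 4. Kaur wins 5–4.
Kaur vs Yilmaz: 2 to 7, Yilmaz.
Quinn vs Ekwueme: Quinn is ranked higher on 1 ballot, Ekwueme on 8. Ekwueme wins 8–1.
Quinn vs Yilmaz: 3 for Quinn, 6 for Yilmaz — Yilmaz by 6–3.
Ekwueme vs Yilmaz: 2+3 = 5 for Ekwueme, 4 for Yilmaz — Ekwueme by 5–4.
Each candidate drops at least one matchup (Kaur loses to Yilmaz; Quinn loses to Kaur; Ekwueme loses to Kaur; Yilmaz loses to Ekwueme); the cycle Kaur > Ekwueme > Yilmaz > Kaur rules out a Condorcet winner.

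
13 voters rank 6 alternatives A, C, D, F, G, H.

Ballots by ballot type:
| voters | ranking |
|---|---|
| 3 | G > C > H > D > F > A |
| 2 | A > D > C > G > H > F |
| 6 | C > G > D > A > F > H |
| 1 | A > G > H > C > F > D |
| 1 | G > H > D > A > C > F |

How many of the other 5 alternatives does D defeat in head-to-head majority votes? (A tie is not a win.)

3

D against each rival (13 voters):
D–A: D 10–3.
D vs C: C wins 10–3.
D vs F: D wins 12–1.
D vs G: 2 for D, 11 for G — G by 11–2.
D vs H: D wins 8–5.
D beats A, F, H; loses to C, G — 3 pairwise wins.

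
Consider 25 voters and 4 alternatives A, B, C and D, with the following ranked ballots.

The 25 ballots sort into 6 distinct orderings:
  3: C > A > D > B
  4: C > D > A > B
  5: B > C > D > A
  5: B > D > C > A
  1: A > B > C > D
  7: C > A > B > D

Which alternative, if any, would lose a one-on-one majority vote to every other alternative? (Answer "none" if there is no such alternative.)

none

Head-to-head results (25 voters):
A vs B: 15 to 10, A.
A vs C: 1 to 24, C.
A vs D: 3+1+7 = 11 for A, 14 for D — D by 14–11.
B–C: C 14–11.
B vs D: B, 18–7.
C vs D: C wins 20–5.
No alternative is winless: A beats B; B beats D; C beats A; D beats A. There is no Condorcet loser.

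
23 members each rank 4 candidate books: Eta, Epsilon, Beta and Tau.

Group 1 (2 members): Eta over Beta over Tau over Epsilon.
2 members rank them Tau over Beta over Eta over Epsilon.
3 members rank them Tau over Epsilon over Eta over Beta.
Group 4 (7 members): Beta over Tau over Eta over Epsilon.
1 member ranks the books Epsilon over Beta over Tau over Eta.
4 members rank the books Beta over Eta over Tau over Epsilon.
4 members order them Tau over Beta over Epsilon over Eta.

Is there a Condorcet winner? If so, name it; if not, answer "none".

Head-to-head results (23 members):
Eta vs Epsilon: Eta is ranked higher on 2+2+7+4 = 15 ballots, Epsilon on 8. Eta wins 15–8.
Eta vs Beta: 2+3 = 5 for Eta, 18 for Beta — Beta by 18–5.
Eta vs Tau: Eta preferred on 2+4 = 6 ballots; Tau wins 17–6.
Epsilon vs Beta: 4 to 19, Beta.
Epsilon vs Tau: Epsilon is ranked higher on 1 ballot, Tau on 22. Tau wins 22–1.
Beta vs Tau: Beta is ranked higher on 2+7+1+4 = 14 ballots, Tau on 9. Beta wins 14–9.
Beta beats each of Eta, Epsilon, Tau — Beta is the Condorcet winner.

Beta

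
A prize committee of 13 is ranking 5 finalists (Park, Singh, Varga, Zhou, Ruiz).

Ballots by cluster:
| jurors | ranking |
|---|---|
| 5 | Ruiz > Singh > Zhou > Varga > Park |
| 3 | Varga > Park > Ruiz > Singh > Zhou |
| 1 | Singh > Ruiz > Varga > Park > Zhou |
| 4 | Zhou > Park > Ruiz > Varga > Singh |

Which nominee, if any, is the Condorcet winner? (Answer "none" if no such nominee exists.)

none

Check each pair by majority over 13 ballots:
Park vs Singh: 3+4 = 7 for Park, 6 for Singh — Park by 7–6.
Park vs Varga: 4 to 9, Varga.
Park vs Zhou: Park preferred on 3+1 = 4 ballots; Zhou wins 9–4.
Park vs Ruiz: Park is ranked higher on 3+4 = 7 ballots, Ruiz on 6. Park wins 7–6.
Singh vs Varga: Singh preferred on 5+1 = 6 ballots; Varga wins 7–6.
Singh vs Zhou: Singh is ranked higher on 5+3+1 = 9 ballots, Zhou on 4. Singh wins 9–4.
Singh vs Ruiz: Singh is ranked higher on 1 ballot, Ruiz on 12. Ruiz wins 12–1.
Varga vs Zhou: Varga preferred on 3+1 = 4 ballots; Zhou wins 9–4.
Varga vs Ruiz: 3 for Varga, 10 for Ruiz — Ruiz by 10–3.
Zhou vs Ruiz: Zhou is ranked higher on 4 ballots, Ruiz on 9. Ruiz wins 9–4.
No nominee is unbeaten: Park loses to Varga; Singh loses to Park; Varga loses to Zhou; Zhou loses to Singh; Ruiz loses to Park. In particular Park → Singh → Zhou → Park is a majority cycle — no Condorcet winner exists.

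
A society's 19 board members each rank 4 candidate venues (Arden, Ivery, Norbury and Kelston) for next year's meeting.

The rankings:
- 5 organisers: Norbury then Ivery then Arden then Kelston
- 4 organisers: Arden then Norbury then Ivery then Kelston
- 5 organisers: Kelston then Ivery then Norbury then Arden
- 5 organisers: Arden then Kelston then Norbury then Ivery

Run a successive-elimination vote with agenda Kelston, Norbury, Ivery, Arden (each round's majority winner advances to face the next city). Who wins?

Round 1: Kelston vs Norbury — 10–9, Kelston advances.
Round 2: Kelston vs Ivery — 10–9, Kelston advances.
Round 3: Kelston vs Arden — 5–14, Arden advances.
The agenda winner is Arden.

Arden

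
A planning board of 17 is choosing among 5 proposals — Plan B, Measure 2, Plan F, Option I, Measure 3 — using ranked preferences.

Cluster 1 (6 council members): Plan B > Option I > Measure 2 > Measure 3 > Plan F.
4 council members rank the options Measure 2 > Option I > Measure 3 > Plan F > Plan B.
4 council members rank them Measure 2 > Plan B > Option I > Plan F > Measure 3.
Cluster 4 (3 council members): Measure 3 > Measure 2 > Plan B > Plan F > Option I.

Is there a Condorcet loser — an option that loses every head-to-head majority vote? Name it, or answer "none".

Head-to-head results (17 council members):
Plan B vs Measure 2: Measure 2 wins 11–6.
Plan B vs Plan F: 13 to 4, Plan B.
Plan B vs Option I: 6+4+3 = 13 for Plan B, 4 for Option I — Plan B by 13–4.
Plan B vs Measure 3: 10 to 7, Plan B.
Measure 2 vs Plan F: Measure 2 wins 17–0.
Measure 2 vs Option I: Measure 2 is ranked higher on 4+4+3 = 11 ballots, Option I on 6. Measure 2 wins 11–6.
Measure 2 vs Measure 3: Measure 2 preferred on 6+4+4 = 14 ballots; Measure 2 wins 14–3.
Plan F vs Option I: 3 for Plan F, 14 for Option I — Option I by 14–3.
Plan F vs Measure 3: Measure 3, 13–4.
Option I vs Measure 3: Option I wins 14–3.
Only Plan F has no wins; Plan F is the Condorcet loser.

Plan F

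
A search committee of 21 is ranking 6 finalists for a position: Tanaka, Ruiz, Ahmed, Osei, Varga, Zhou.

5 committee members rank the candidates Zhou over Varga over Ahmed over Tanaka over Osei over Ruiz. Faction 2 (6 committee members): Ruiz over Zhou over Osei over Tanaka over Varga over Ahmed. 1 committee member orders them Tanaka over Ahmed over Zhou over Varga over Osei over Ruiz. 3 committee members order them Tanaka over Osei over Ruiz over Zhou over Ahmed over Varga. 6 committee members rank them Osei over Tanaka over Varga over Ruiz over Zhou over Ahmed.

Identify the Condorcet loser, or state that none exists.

Pairwise majorities:
Tanaka vs Ruiz: Tanaka, 15–6.
Tanaka vs Ahmed: Tanaka preferred on 6+1+3+6 = 16 ballots; Tanaka wins 16–5.
Tanaka–Osei: Osei 12–9.
Tanaka–Varga: Tanaka 16–5.
Tanaka–Zhou: Zhou 11–10.
Ruiz vs Ahmed: Ruiz, 15–6.
Ruiz vs Osei: Ruiz is ranked higher on 6 ballots, Osei on 15. Osei wins 15–6.
Ruiz vs Varga: 6+3 = 9 for Ruiz, 12 for Varga — Varga by 12–9.
Ruiz vs Zhou: Ruiz wins 15–6.
Ahmed vs Osei: Ahmed preferred on 5+1 = 6 ballots; Osei wins 15–6.
Ahmed vs Varga: Varga wins 17–4.
Ahmed vs Zhou: Ahmed preferred on 1 ballot; Zhou wins 20–1.
Osei vs Varga: Osei is ranked higher on 6+3+6 = 15 ballots, Varga on 6. Osei wins 15–6.
Osei vs Zhou: 9 to 12, Zhou.
Varga–Zhou: Zhou 15–6.
Ahmed is beaten in every head-to-head and is the Condorcet loser.

Ahmed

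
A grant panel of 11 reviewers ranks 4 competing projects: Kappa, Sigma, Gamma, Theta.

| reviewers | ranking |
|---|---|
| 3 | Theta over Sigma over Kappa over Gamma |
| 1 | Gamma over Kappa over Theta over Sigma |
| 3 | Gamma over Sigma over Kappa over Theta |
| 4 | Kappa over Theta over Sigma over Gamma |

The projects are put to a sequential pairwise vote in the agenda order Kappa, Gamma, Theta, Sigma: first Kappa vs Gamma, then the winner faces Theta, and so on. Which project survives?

Round 1: Kappa vs Gamma — 7–4, Kappa advances.
Round 2: Kappa vs Theta — 8–3, Kappa advances.
Round 3: Kappa vs Sigma — 5–6, Sigma advances.
The agenda winner is Sigma.

Sigma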